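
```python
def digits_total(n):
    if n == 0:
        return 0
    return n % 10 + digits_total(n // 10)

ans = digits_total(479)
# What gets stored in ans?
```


digits_total(479)
= 9 + digits_total(47)
= 9 + 7 + digits_total(4)
= 9 + 7 + 4 + digits_total(0)
= 9 + 7 + 4 + 0
= 20


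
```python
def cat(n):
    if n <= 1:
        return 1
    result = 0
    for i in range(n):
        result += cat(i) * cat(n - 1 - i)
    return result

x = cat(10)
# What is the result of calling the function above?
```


cat(10)
= sum of cat(i) * cat(10-1-i) for i in 0..9
First compute sub-values bottom-up:
  cat(0) = 1, cat(1) = 1
  cat(2) = 1*1 + 1*1 = 2
  cat(3) = 1*2 + 1*1 + 2*1 = 5
  cat(4) = 1*5 + 1*2 + 2*1 + 5*1 = 14
  cat(5) = 1*14 + 1*5 + 2*2 + 5*1 + 14*1 = 42
  cat(6) = 1*42 + 1*14 + 2*5 + 5*2 + 14*1 + 42*1 = 132
  cat(7) = 1*132 + 1*42 + 2*14 + 5*5 + 14*2 + 42*1 + 132*1 = 429
  cat(8) = 1*429 + 1*132 + 2*42 + 5*14 + 14*5 + 42*2 + 132*1 + 429*1 = 1430
  cat(9) = 1*1430 + 1*429 + 2*132 + 5*42 + 14*14 + 42*5 + 132*2 + 429*1 + 1430*1 = 4862
Now cat(10):
  cat(0)*cat(9) = 1*4862 = 4862
  cat(1)*cat(8) = 1*1430 = 1430
  cat(2)*cat(7) = 2*429 = 858
  cat(3)*cat(6) = 5*132 = 660
  cat(4)*cat(5) = 14*42 = 588
  cat(5)*cat(4) = 42*14 = 588
  cat(6)*cat(3) = 132*5 = 660
  cat(7)*cat(2) = 429*2 = 858
  cat(8)*cat(1) = 1430*1 = 1430
  cat(9)*cat(0) = 4862*1 = 4862
= 4862 + 1430 + 858 + 660 + 588 + 588 + 660 + 858 + 1430 + 4862
= 16796


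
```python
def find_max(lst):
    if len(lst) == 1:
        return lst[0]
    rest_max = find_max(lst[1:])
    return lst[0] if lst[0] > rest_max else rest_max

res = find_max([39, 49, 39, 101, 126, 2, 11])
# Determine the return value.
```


find_max([39, 49, 39, 101, 126, 2, 11])
= compare 39 with find_max([49, 39, 101, 126, 2, 11])
= compare 49 with find_max([39, 101, 126, 2, 11])
= compare 39 with find_max([101, 126, 2, 11])
= compare 101 with find_max([126, 2, 11])
= compare 126 with find_max([2, 11])
= compare 2 with find_max([11])
Base: find_max([11]) = 11
compare 2 with 11: max = 11
compare 126 with 11: max = 126
compare 101 with 126: max = 126
compare 39 with 126: max = 126
compare 49 with 126: max = 126
compare 39 with 126: max = 126
= 126


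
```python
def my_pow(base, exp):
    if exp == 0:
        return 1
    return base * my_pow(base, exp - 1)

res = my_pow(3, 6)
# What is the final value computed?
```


my_pow(3, 6)
= 3 * my_pow(3, 5)
= 3 * 3 * my_pow(3, 4)
= 3 * 3 * 3 * my_pow(3, 3)
= 3 * 3 * 3 * 3 * my_pow(3, 2)
= 3 * 3 * 3 * 3 * 3 * my_pow(3, 1)
= 3 * 3 * 3 * 3 * 3 * 3 * my_pow(3, 0)
= 3 * 3 * 3 * 3 * 3 * 3 * 1
= 729


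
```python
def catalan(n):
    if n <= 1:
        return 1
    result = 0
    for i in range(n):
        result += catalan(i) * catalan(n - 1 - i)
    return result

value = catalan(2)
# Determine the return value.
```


catalan(2)
= sum of catalan(i) * catalan(2-1-i) for i in 0..1
  catalan(0)*catalan(1) = 1*1 = 1
  catalan(1)*catalan(0) = 1*1 = 1
= 1 + 1
= 2


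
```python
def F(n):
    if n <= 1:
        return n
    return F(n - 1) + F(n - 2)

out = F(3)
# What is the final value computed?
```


F(3)
= F(2) + F(1)
Computing bottom-up: F(0)=0, F(1)=1, F(2)=1, F(3)=2
= 2


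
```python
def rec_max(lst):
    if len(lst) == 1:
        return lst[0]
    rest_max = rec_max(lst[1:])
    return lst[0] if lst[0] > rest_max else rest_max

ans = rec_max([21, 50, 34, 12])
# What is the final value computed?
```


rec_max([21, 50, 34, 12])
= compare 21 with rec_max([50, 34, 12])
= compare 50 with rec_max([34, 12])
= compare 34 with rec_max([12])
Base: rec_max([12]) = 12
compare 34 with 12: max = 34
compare 50 with 34: max = 50
compare 21 with 50: max = 50
= 50


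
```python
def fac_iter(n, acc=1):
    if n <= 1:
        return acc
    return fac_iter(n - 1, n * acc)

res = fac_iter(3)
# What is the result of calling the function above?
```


fac_iter(3, 1)
= fac_iter(2, 3 * 1) = fac_iter(2, 3)
= fac_iter(1, 2 * 3) = fac_iter(1, 6)
n <= 1, return acc = 6


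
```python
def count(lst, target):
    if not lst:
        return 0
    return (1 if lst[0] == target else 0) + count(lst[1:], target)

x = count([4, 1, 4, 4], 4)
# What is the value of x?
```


count([4, 1, 4, 4], 4)
lst[0]=4 == 4: 1 + count([1, 4, 4], 4)
lst[0]=1 != 4: 0 + count([4, 4], 4)
lst[0]=4 == 4: 1 + count([4], 4)
lst[0]=4 == 4: 1 + count([], 4)
= 3


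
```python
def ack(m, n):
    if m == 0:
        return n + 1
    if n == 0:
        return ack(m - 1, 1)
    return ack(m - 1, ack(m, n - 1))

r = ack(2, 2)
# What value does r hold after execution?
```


ack(2, 2)
= ack(1, ack(2, 1))
First compute ack(2, 1) = 5
= ack(1, 5)
= 7


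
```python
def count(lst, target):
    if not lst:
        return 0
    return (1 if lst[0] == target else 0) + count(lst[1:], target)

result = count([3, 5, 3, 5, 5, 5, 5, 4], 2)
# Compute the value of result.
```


count([3, 5, 3, 5, 5, 5, 5, 4], 2)
lst[0]=3 != 2: 0 + count([5, 3, 5, 5, 5, 5, 4], 2)
lst[0]=5 != 2: 0 + count([3, 5, 5, 5, 5, 4], 2)
lst[0]=3 != 2: 0 + count([5, 5, 5, 5, 4], 2)
lst[0]=5 != 2: 0 + count([5, 5, 5, 4], 2)
lst[0]=5 != 2: 0 + count([5, 5, 4], 2)
lst[0]=5 != 2: 0 + count([5, 4], 2)
lst[0]=5 != 2: 0 + count([4], 2)
lst[0]=4 != 2: 0 + count([], 2)
= 0


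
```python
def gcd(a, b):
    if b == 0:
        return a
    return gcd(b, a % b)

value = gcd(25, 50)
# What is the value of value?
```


gcd(25, 50)
= gcd(50, 25 % 50) = gcd(50, 25)
= gcd(25, 50 % 25) = gcd(25, 0)
b == 0, return a = 25


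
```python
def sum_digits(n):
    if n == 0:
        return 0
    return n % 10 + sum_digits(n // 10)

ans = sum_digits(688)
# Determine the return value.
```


sum_digits(688)
= 8 + sum_digits(68)
= 8 + 8 + sum_digits(6)
= 8 + 8 + 6 + sum_digits(0)
= 8 + 8 + 6 + 0
= 22


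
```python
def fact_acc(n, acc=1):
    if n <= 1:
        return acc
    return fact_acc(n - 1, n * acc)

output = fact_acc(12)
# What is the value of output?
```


fact_acc(12, 1)
= fact_acc(11, 12 * 1) = fact_acc(11, 12)
= fact_acc(10, 11 * 12) = fact_acc(10, 132)
= fact_acc(9, 10 * 132) = fact_acc(9, 1320)
= fact_acc(8, 9 * 1320) = fact_acc(8, 11880)
= fact_acc(7, 8 * 11880) = fact_acc(7, 95040)
= fact_acc(6, 7 * 95040) = fact_acc(6, 665280)
= fact_acc(5, 6 * 665280) = fact_acc(5, 3991680)
= fact_acc(4, 5 * 3991680) = fact_acc(4, 19958400)
= fact_acc(3, 4 * 19958400) = fact_acc(3, 79833600)
= fact_acc(2, 3 * 79833600) = fact_acc(2, 239500800)
= fact_acc(1, 2 * 239500800) = fact_acc(1, 479001600)
n <= 1, return acc = 479001600


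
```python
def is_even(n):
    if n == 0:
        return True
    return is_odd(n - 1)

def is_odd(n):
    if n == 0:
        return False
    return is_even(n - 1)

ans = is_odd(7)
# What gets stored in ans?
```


is_odd(7)
= is_even(6)
= is_odd(5)
= is_even(4)
= is_odd(3)
= is_even(2)
= is_odd(1)
= is_even(0)
n == 0: return True
= True


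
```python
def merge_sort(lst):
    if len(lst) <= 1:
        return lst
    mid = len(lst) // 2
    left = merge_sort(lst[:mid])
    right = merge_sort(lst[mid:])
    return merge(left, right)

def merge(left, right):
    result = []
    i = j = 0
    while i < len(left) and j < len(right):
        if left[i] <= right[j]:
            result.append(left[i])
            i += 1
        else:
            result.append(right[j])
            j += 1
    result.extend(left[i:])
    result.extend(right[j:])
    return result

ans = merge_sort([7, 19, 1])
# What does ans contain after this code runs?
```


merge_sort([7, 19, 1])
Split into [7] and [19, 1]
Left sorted: [7]
Right sorted: [1, 19]
Merge [7] and [1, 19]
= [1, 7, 19]


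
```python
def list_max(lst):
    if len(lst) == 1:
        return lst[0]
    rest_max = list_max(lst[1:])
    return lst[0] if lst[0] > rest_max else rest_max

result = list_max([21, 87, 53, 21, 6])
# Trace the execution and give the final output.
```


list_max([21, 87, 53, 21, 6])
= compare 21 with list_max([87, 53, 21, 6])
= compare 87 with list_max([53, 21, 6])
= compare 53 with list_max([21, 6])
= compare 21 with list_max([6])
Base: list_max([6]) = 6
compare 21 with 6: max = 21
compare 53 with 21: max = 53
compare 87 with 53: max = 87
compare 21 with 87: max = 87
= 87


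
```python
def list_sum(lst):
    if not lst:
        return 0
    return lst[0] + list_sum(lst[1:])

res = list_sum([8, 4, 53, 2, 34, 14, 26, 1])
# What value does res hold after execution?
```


list_sum([8, 4, 53, 2, 34, 14, 26, 1])
= 8 + list_sum([4, 53, 2, 34, 14, 26, 1])
= 8 + 4 + list_sum([53, 2, 34, 14, 26, 1])
= 8 + 4 + 53 + list_sum([2, 34, 14, 26, 1])
= 8 + 4 + 53 + 2 + list_sum([34, 14, 26, 1])
= 8 + 4 + 53 + 2 + 34 + list_sum([14, 26, 1])
= 8 + 4 + 53 + 2 + 34 + 14 + list_sum([26, 1])
= 8 + 4 + 53 + 2 + 34 + 14 + 26 + list_sum([1])
= 8 + 4 + 53 + 2 + 34 + 14 + 26 + 1 + list_sum([])
= 8 + 4 + 53 + 2 + 34 + 14 + 26 + 1 + 0
= 142


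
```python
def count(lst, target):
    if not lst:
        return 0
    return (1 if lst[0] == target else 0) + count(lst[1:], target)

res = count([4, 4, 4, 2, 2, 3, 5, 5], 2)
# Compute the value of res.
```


count([4, 4, 4, 2, 2, 3, 5, 5], 2)
lst[0]=4 != 2: 0 + count([4, 4, 2, 2, 3, 5, 5], 2)
lst[0]=4 != 2: 0 + count([4, 2, 2, 3, 5, 5], 2)
lst[0]=4 != 2: 0 + count([2, 2, 3, 5, 5], 2)
lst[0]=2 == 2: 1 + count([2, 3, 5, 5], 2)
lst[0]=2 == 2: 1 + count([3, 5, 5], 2)
lst[0]=3 != 2: 0 + count([5, 5], 2)
lst[0]=5 != 2: 0 + count([5], 2)
lst[0]=5 != 2: 0 + count([], 2)
= 2


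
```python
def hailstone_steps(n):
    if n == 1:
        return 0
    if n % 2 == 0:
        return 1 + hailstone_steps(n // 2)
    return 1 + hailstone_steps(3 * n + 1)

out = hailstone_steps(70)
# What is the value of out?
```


hailstone_steps(70)
70 is even -> hailstone_steps(35)
35 is odd -> 3*35+1 = 106 -> hailstone_steps(106)
106 is even -> hailstone_steps(53)
53 is odd -> 3*53+1 = 160 -> hailstone_steps(160)
160 is even -> hailstone_steps(80)
80 is even -> hailstone_steps(40)
40 is even -> hailstone_steps(20)
20 is even -> hailstone_steps(10)
10 is even -> hailstone_steps(5)
5 is odd -> 3*5+1 = 16 -> hailstone_steps(16)
16 is even -> hailstone_steps(8)
8 is even -> hailstone_steps(4)
4 is even -> hailstone_steps(2)
2 is even -> hailstone_steps(1)
Reached 1 after 14 steps
= 14


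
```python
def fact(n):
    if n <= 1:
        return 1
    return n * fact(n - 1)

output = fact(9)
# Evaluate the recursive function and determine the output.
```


fact(9)
= 9 * fact(8)
= 9 * 8 * fact(7)
= 9 * 8 * 7 * fact(6)
= 9 * 8 * 7 * 6 * fact(5)
= 9 * 8 * 7 * 6 * 5 * fact(4)
= 9 * 8 * 7 * 6 * 5 * 4 * fact(3)
= 9 * 8 * 7 * 6 * 5 * 4 * 3 * fact(2)
= 9 * 8 * 7 * 6 * 5 * 4 * 3 * 2 * fact(1)
= 9 * 8 * 7 * 6 * 5 * 4 * 3 * 2 * 1
= 362880


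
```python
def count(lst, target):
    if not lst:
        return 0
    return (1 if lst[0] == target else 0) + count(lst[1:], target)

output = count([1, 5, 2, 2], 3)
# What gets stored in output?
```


count([1, 5, 2, 2], 3)
lst[0]=1 != 3: 0 + count([5, 2, 2], 3)
lst[0]=5 != 3: 0 + count([2, 2], 3)
lst[0]=2 != 3: 0 + count([2], 3)
lst[0]=2 != 3: 0 + count([], 3)
= 0


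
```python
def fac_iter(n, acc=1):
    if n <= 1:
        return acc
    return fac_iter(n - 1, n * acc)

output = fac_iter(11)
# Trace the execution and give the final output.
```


fac_iter(11, 1)
= fac_iter(10, 11 * 1) = fac_iter(10, 11)
= fac_iter(9, 10 * 11) = fac_iter(9, 110)
= fac_iter(8, 9 * 110) = fac_iter(8, 990)
= fac_iter(7, 8 * 990) = fac_iter(7, 7920)
= fac_iter(6, 7 * 7920) = fac_iter(6, 55440)
= fac_iter(5, 6 * 55440) = fac_iter(5, 332640)
= fac_iter(4, 5 * 332640) = fac_iter(4, 1663200)
= fac_iter(3, 4 * 1663200) = fac_iter(3, 6652800)
= fac_iter(2, 3 * 6652800) = fac_iter(2, 19958400)
= fac_iter(1, 2 * 19958400) = fac_iter(1, 39916800)
n <= 1, return acc = 39916800


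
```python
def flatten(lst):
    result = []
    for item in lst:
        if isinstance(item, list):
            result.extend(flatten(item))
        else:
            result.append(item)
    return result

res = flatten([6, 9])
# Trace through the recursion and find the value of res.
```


flatten([6, 9])
Processing each element:
  6 is not a list -> append 6
  9 is not a list -> append 9
= [6, 9]


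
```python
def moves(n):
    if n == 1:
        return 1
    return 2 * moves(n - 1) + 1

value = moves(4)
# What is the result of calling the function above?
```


moves(4)
= 2 * moves(3) + 1
= 2 * (2 * moves(2) + 1) + 1
= 2 * (2 * (2 * moves(1) + 1) + 1) + 1
Now compute bottom-up:
moves(1) = 1
moves(2) = 2 * 1 + 1 = 3
moves(3) = 2 * 3 + 1 = 7
moves(4) = 2 * 7 + 1 = 15
= 15


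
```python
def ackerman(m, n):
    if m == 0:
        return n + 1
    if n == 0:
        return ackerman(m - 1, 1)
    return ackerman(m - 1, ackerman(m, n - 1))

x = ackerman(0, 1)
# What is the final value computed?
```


ackerman(0, 1)
m == 0: return 1 + 1 = 2
= 2


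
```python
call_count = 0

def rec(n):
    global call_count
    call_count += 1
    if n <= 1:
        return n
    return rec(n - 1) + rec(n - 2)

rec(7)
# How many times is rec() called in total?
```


rec(7) calls rec(6) and rec(5); each non-base call branches into two more.
Let C(k) = total number of calls made by rec(k), including the call to rec(k) itself.
Base cases: C(0) = 1, C(1) = 1
Recurrence: C(k) = 1 + C(k-1) + C(k-2)
  C(2) = 1 + C(1) + C(0) = 1 + 1 + 1 = 3
  C(3) = 1 + C(2) + C(1) = 1 + 3 + 1 = 5
  C(4) = 1 + C(3) + C(2) = 1 + 5 + 3 = 9
  C(5) = 1 + C(4) + C(3) = 1 + 9 + 5 = 15
  C(6) = 1 + C(5) + C(4) = 1 + 15 + 9 = 25
  C(7) = 1 + C(6) + C(5) = 1 + 25 + 15 = 41
Total calls = C(7) = 41


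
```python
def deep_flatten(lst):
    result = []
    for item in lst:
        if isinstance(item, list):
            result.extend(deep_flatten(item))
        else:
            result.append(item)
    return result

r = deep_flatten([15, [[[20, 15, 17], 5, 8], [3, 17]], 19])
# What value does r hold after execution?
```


deep_flatten([15, [[[20, 15, 17], 5, 8], [3, 17]], 19])
Processing each element:
  15 is not a list -> append 15
  [[[20, 15, 17], 5, 8], [3, 17]] is a list -> deep_flatten recursively -> [20, 15, 17, 5, 8, 3, 17]
  19 is not a list -> append 19
= [15, 20, 15, 17, 5, 8, 3, 17, 19]


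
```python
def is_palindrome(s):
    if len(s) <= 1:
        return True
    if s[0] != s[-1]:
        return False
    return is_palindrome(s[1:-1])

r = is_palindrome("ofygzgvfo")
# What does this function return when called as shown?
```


is_palindrome("ofygzgvfo")
"ofygzgvfo": s[0]='o' == s[-1]='o' -> is_palindrome("fygzgvf")
"fygzgvf": s[0]='f' == s[-1]='f' -> is_palindrome("ygzgv")
"ygzgv": s[0]='y' != s[-1]='v' -> False
= False


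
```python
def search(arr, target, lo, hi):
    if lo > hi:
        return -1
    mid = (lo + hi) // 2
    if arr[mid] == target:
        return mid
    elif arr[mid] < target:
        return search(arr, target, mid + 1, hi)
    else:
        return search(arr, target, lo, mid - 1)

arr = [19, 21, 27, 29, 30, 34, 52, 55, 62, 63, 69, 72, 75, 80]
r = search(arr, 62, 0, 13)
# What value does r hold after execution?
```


search(arr, 62, 0, 13)
lo=0, hi=13, mid=6, arr[mid]=52
52 < 62, search right half
lo=7, hi=13, mid=10, arr[mid]=69
69 > 62, search left half
lo=7, hi=9, mid=8, arr[mid]=62
arr[8] == 62, found at index 8
= 8


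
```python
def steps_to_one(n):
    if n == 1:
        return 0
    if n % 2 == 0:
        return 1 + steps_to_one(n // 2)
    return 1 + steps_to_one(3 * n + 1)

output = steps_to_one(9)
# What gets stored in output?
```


steps_to_one(9)
9 is odd -> 3*9+1 = 28 -> steps_to_one(28)
28 is even -> steps_to_one(14)
14 is even -> steps_to_one(7)
7 is odd -> 3*7+1 = 22 -> steps_to_one(22)
22 is even -> steps_to_one(11)
11 is odd -> 3*11+1 = 34 -> steps_to_one(34)
34 is even -> steps_to_one(17)
17 is odd -> 3*17+1 = 52 -> steps_to_one(52)
52 is even -> steps_to_one(26)
26 is even -> steps_to_one(13)
13 is odd -> 3*13+1 = 40 -> steps_to_one(40)
40 is even -> steps_to_one(20)
20 is even -> steps_to_one(10)
10 is even -> steps_to_one(5)
5 is odd -> 3*5+1 = 16 -> steps_to_one(16)
16 is even -> steps_to_one(8)
8 is even -> steps_to_one(4)
4 is even -> steps_to_one(2)
2 is even -> steps_to_one(1)
Reached 1 after 19 steps
= 19


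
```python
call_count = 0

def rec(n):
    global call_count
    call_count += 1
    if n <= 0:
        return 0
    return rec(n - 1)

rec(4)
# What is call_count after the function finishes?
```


rec(4) calls rec(3) calls ... calls rec(0)
Total calls: 4 + 1 (for base case) = 5


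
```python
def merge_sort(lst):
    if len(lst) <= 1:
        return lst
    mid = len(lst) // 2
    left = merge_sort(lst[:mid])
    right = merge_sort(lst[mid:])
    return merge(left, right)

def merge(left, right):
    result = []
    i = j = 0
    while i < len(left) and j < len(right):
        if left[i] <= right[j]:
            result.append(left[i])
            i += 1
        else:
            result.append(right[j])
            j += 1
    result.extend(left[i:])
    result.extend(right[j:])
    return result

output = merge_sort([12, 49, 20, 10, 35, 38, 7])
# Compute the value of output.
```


merge_sort([12, 49, 20, 10, 35, 38, 7])
Split into [12, 49, 20] and [10, 35, 38, 7]
Left sorted: [12, 20, 49]
Right sorted: [7, 10, 35, 38]
Merge [12, 20, 49] and [7, 10, 35, 38]
= [7, 10, 12, 20, 35, 38, 49]


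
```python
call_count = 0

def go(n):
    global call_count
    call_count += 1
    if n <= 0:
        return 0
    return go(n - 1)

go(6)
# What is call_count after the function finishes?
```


go(6) calls go(5) calls ... calls go(0)
Total calls: 6 + 1 (for base case) = 7


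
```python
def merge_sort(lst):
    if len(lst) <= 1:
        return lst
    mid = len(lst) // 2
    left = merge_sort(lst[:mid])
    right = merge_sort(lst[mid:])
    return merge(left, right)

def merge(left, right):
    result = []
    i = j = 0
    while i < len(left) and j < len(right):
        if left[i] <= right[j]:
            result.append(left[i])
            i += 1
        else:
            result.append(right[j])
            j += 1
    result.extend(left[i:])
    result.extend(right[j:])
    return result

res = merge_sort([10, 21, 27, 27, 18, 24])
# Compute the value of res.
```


merge_sort([10, 21, 27, 27, 18, 24])
Split into [10, 21, 27] and [27, 18, 24]
Left sorted: [10, 21, 27]
Right sorted: [18, 24, 27]
Merge [10, 21, 27] and [18, 24, 27]
= [10, 18, 21, 24, 27, 27]


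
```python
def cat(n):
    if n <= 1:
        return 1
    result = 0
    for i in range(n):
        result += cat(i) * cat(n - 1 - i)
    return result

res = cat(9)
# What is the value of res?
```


cat(9)
= sum of cat(i) * cat(9-1-i) for i in 0..8
First compute sub-values bottom-up:
  cat(0) = 1, cat(1) = 1
  cat(2) = 1*1 + 1*1 = 2
  cat(3) = 1*2 + 1*1 + 2*1 = 5
  cat(4) = 1*5 + 1*2 + 2*1 + 5*1 = 14
  cat(5) = 1*14 + 1*5 + 2*2 + 5*1 + 14*1 = 42
  cat(6) = 1*42 + 1*14 + 2*5 + 5*2 + 14*1 + 42*1 = 132
  cat(7) = 1*132 + 1*42 + 2*14 + 5*5 + 14*2 + 42*1 + 132*1 = 429
  cat(8) = 1*429 + 1*132 + 2*42 + 5*14 + 14*5 + 42*2 + 132*1 + 429*1 = 1430
Now cat(9):
  cat(0)*cat(8) = 1*1430 = 1430
  cat(1)*cat(7) = 1*429 = 429
  cat(2)*cat(6) = 2*132 = 264
  cat(3)*cat(5) = 5*42 = 210
  cat(4)*cat(4) = 14*14 = 196
  cat(5)*cat(3) = 42*5 = 210
  cat(6)*cat(2) = 132*2 = 264
  cat(7)*cat(1) = 429*1 = 429
  cat(8)*cat(0) = 1430*1 = 1430
= 1430 + 429 + 264 + 210 + 196 + 210 + 264 + 429 + 1430
= 4862


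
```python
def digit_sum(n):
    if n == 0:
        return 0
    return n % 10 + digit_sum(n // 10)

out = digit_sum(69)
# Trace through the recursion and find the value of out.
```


digit_sum(69)
= 9 + digit_sum(6)
= 9 + 6 + digit_sum(0)
= 9 + 6 + 0
= 15


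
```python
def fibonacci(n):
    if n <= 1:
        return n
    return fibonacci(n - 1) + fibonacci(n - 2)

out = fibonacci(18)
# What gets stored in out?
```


fibonacci(18)
= fibonacci(17) + fibonacci(16)
= (fibonacci(16) + fibonacci(15)) + fibonacci(16)
Computing bottom-up: fibonacci(0)=0, fibonacci(1)=1, fibonacci(2)=1, fibonacci(3)=2, fibonacci(4)=3, fibonacci(5)=5, fibonacci(6)=8, fibonacci(7)=13, fibonacci(8)=21, fibonacci(9)=34, fibonacci(10)=55, fibonacci(11)=89, fibonacci(12)=144, fibonacci(13)=233, fibonacci(14)=377, fibonacci(15)=610, fibonacci(16)=987, fibonacci(17)=1597, fibonacci(18)=2584
= 2584


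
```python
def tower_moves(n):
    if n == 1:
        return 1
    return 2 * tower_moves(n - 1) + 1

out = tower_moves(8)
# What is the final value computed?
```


tower_moves(8)
= 2 * tower_moves(7) + 1
= 2 * (2 * tower_moves(6) + 1) + 1
= 2 * (2 * (2 * tower_moves(5) + 1) + 1) + 1
= 2 * (2 * (2 * (2 * tower_moves(4) + 1) + 1) + 1) + 1
= 2 * (2 * (2 * (2 * (2 * tower_moves(3) + 1) + 1) + 1) + 1) + 1
= 2 * (2 * (2 * (2 * (2 * (2 * tower_moves(2) + 1) + 1) + 1) + 1) + 1) + 1
= 2 * (2 * (2 * (2 * (2 * (2 * (2 * tower_moves(1) + 1) + 1) + 1) + 1) + 1) + 1) + 1
Now compute bottom-up:
tower_moves(1) = 1
tower_moves(2) = 2 * 1 + 1 = 3
tower_moves(3) = 2 * 3 + 1 = 7
tower_moves(4) = 2 * 7 + 1 = 15
tower_moves(5) = 2 * 15 + 1 = 31
tower_moves(6) = 2 * 31 + 1 = 63
tower_moves(7) = 2 * 63 + 1 = 127
tower_moves(8) = 2 * 127 + 1 = 255
= 255


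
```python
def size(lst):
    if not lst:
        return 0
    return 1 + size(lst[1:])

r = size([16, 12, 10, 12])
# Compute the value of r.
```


size([16, 12, 10, 12])
= 1 + size([12, 10, 12])
= 1 + 1 + size([10, 12])
= 1 + 1 + 1 + size([12])
= 1 + 1 + 1 + 1 + size([])
= 1 + 1 + 1 + 1 + 0
= 4


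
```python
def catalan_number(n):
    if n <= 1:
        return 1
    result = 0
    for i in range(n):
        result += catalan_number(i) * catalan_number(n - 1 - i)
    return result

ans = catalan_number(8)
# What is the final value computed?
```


catalan_number(8)
= sum of catalan_number(i) * catalan_number(8-1-i) for i in 0..7
First compute sub-values bottom-up:
  catalan_number(0) = 1, catalan_number(1) = 1
  catalan_number(2) = 1*1 + 1*1 = 2
  catalan_number(3) = 1*2 + 1*1 + 2*1 = 5
  catalan_number(4) = 1*5 + 1*2 + 2*1 + 5*1 = 14
  catalan_number(5) = 1*14 + 1*5 + 2*2 + 5*1 + 14*1 = 42
  catalan_number(6) = 1*42 + 1*14 + 2*5 + 5*2 + 14*1 + 42*1 = 132
  catalan_number(7) = 1*132 + 1*42 + 2*14 + 5*5 + 14*2 + 42*1 + 132*1 = 429
Now catalan_number(8):
  catalan_number(0)*catalan_number(7) = 1*429 = 429
  catalan_number(1)*catalan_number(6) = 1*132 = 132
  catalan_number(2)*catalan_number(5) = 2*42 = 84
  catalan_number(3)*catalan_number(4) = 5*14 = 70
  catalan_number(4)*catalan_number(3) = 14*5 = 70
  catalan_number(5)*catalan_number(2) = 42*2 = 84
  catalan_number(6)*catalan_number(1) = 132*1 = 132
  catalan_number(7)*catalan_number(0) = 429*1 = 429
= 429 + 132 + 84 + 70 + 70 + 84 + 132 + 429
= 1430


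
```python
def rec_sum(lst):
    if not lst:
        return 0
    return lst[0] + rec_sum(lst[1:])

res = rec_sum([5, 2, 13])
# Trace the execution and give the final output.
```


rec_sum([5, 2, 13])
= 5 + rec_sum([2, 13])
= 5 + 2 + rec_sum([13])
= 5 + 2 + 13 + rec_sum([])
= 5 + 2 + 13 + 0
= 20


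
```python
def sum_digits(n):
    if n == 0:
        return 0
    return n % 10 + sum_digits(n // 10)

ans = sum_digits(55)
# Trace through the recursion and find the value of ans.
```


sum_digits(55)
= 5 + sum_digits(5)
= 5 + 5 + sum_digits(0)
= 5 + 5 + 0
= 10


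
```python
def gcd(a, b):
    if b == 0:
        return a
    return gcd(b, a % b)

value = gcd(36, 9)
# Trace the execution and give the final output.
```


gcd(36, 9)
= gcd(9, 36 % 9) = gcd(9, 0)
b == 0, return a = 9


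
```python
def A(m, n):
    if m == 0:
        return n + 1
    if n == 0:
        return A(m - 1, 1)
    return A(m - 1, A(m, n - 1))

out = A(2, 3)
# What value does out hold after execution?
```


A(2, 3)
= A(1, A(2, 2))
First compute A(2, 2) = 7
= A(1, 7)
= 9


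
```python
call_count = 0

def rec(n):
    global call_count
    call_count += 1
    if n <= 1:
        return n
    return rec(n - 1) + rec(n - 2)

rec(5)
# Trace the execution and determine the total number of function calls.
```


rec(5) calls rec(4) and rec(3); each non-base call branches into two more.
Let C(k) = total number of calls made by rec(k), including the call to rec(k) itself.
Base cases: C(0) = 1, C(1) = 1
Recurrence: C(k) = 1 + C(k-1) + C(k-2)
  C(2) = 1 + C(1) + C(0) = 1 + 1 + 1 = 3
  C(3) = 1 + C(2) + C(1) = 1 + 3 + 1 = 5
  C(4) = 1 + C(3) + C(2) = 1 + 5 + 3 = 9
  C(5) = 1 + C(4) + C(3) = 1 + 9 + 5 = 15
Total calls = C(5) = 15


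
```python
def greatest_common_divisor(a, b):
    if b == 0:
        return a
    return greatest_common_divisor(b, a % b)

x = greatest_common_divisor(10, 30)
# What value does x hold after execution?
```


greatest_common_divisor(10, 30)
= greatest_common_divisor(30, 10 % 30) = greatest_common_divisor(30, 10)
= greatest_common_divisor(10, 30 % 10) = greatest_common_divisor(10, 0)
b == 0, return a = 10


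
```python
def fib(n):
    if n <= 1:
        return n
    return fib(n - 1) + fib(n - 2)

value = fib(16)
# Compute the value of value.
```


fib(16)
= fib(15) + fib(14)
= (fib(14) + fib(13)) + fib(14)
Computing bottom-up: fib(0)=0, fib(1)=1, fib(2)=1, fib(3)=2, fib(4)=3, fib(5)=5, fib(6)=8, fib(7)=13, fib(8)=21, fib(9)=34, fib(10)=55, fib(11)=89, fib(12)=144, fib(13)=233, fib(14)=377, fib(15)=610, fib(16)=987
= 987


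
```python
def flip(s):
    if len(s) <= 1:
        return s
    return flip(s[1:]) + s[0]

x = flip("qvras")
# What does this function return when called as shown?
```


flip("qvras")
= flip("vras") + "q"
= flip("ras") + "v" + "q"
= flip("as") + "r" + "v" + "q"
= flip("s") + "a" + "r" + "v" + "q"
= "s" + "a" + "r" + "v" + "q"
= "sarvq"


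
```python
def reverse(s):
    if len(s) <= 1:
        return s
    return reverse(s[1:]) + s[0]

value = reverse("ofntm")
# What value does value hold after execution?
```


reverse("ofntm")
= reverse("fntm") + "o"
= reverse("ntm") + "f" + "o"
= reverse("tm") + "n" + "f" + "o"
= reverse("m") + "t" + "n" + "f" + "o"
= "m" + "t" + "n" + "f" + "o"
= "mtnfo"


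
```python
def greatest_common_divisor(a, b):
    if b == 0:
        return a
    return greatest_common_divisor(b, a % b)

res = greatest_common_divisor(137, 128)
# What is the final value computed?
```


greatest_common_divisor(137, 128)
= greatest_common_divisor(128, 137 % 128) = greatest_common_divisor(128, 9)
= greatest_common_divisor(9, 128 % 9) = greatest_common_divisor(9, 2)
= greatest_common_divisor(2, 9 % 2) = greatest_common_divisor(2, 1)
= greatest_common_divisor(1, 2 % 1) = greatest_common_divisor(1, 0)
b == 0, return a = 1


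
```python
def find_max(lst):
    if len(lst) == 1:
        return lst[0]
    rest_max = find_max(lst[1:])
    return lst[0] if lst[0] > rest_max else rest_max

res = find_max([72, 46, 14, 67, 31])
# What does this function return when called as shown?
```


find_max([72, 46, 14, 67, 31])
= compare 72 with find_max([46, 14, 67, 31])
= compare 46 with find_max([14, 67, 31])
= compare 14 with find_max([67, 31])
= compare 67 with find_max([31])
Base: find_max([31]) = 31
compare 67 with 31: max = 67
compare 14 with 67: max = 67
compare 46 with 67: max = 67
compare 72 with 67: max = 72
= 72


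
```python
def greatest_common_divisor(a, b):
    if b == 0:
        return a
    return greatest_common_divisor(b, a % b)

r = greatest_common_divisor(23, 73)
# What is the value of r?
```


greatest_common_divisor(23, 73)
= greatest_common_divisor(73, 23 % 73) = greatest_common_divisor(73, 23)
= greatest_common_divisor(23, 73 % 23) = greatest_common_divisor(23, 4)
= greatest_common_divisor(4, 23 % 4) = greatest_common_divisor(4, 3)
= greatest_common_divisor(3, 4 % 3) = greatest_common_divisor(3, 1)
= greatest_common_divisor(1, 3 % 1) = greatest_common_divisor(1, 0)
b == 0, return a = 1


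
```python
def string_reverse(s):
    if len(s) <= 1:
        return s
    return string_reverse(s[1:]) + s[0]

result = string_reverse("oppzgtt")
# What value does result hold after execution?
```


string_reverse("oppzgtt")
= string_reverse("ppzgtt") + "o"
= string_reverse("pzgtt") + "p" + "o"
= string_reverse("zgtt") + "p" + "p" + "o"
= string_reverse("gtt") + "z" + "p" + "p" + "o"
= string_reverse("tt") + "g" + "z" + "p" + "p" + "o"
= string_reverse("t") + "t" + "g" + "z" + "p" + "p" + "o"
= "t" + "t" + "g" + "z" + "p" + "p" + "o"
= "ttgzppo"


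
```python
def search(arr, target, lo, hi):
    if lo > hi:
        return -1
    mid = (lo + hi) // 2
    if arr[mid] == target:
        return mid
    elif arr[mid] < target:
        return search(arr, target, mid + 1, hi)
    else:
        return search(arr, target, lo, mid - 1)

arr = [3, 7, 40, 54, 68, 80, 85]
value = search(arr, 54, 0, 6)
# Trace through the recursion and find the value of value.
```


search(arr, 54, 0, 6)
lo=0, hi=6, mid=3, arr[mid]=54
arr[3] == 54, found at index 3
= 3


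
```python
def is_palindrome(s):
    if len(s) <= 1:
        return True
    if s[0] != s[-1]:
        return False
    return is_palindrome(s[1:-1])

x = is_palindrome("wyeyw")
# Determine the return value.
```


is_palindrome("wyeyw")
"wyeyw": s[0]='w' == s[-1]='w' -> is_palindrome("yey")
"yey": s[0]='y' == s[-1]='y' -> is_palindrome("e")
"e": len <= 1 -> True
= True


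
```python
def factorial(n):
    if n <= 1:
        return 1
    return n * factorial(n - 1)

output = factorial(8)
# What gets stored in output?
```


factorial(8)
= 8 * factorial(7)
= 8 * 7 * factorial(6)
= 8 * 7 * 6 * factorial(5)
= 8 * 7 * 6 * 5 * factorial(4)
= 8 * 7 * 6 * 5 * 4 * factorial(3)
= 8 * 7 * 6 * 5 * 4 * 3 * factorial(2)
= 8 * 7 * 6 * 5 * 4 * 3 * 2 * factorial(1)
= 8 * 7 * 6 * 5 * 4 * 3 * 2 * 1
= 40320


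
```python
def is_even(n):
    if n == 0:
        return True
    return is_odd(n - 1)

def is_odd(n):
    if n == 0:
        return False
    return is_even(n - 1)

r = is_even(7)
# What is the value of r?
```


is_even(7)
= is_odd(6)
= is_even(5)
= is_odd(4)
= is_even(3)
= is_odd(2)
= is_even(1)
= is_odd(0)
n == 0: return False
= False


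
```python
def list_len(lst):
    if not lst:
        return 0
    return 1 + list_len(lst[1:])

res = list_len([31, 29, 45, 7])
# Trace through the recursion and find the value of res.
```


list_len([31, 29, 45, 7])
= 1 + list_len([29, 45, 7])
= 1 + 1 + list_len([45, 7])
= 1 + 1 + 1 + list_len([7])
= 1 + 1 + 1 + 1 + list_len([])
= 1 + 1 + 1 + 1 + 0
= 4


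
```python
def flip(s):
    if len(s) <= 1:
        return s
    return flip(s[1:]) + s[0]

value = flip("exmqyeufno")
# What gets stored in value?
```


flip("exmqyeufno")
= flip("xmqyeufno") + "e"
= flip("mqyeufno") + "x" + "e"
= flip("qyeufno") + "m" + "x" + "e"
= flip("yeufno") + "q" + "m" + "x" + "e"
= flip("eufno") + "y" + "q" + "m" + "x" + "e"
= flip("ufno") + "e" + "y" + "q" + "m" + "x" + "e"
= flip("fno") + "u" + "e" + "y" + "q" + "m" + "x" + "e"
= flip("no") + "f" + "u" + "e" + "y" + "q" + "m" + "x" + "e"
= flip("o") + "n" + "f" + "u" + "e" + "y" + "q" + "m" + "x" + "e"
= "o" + "n" + "f" + "u" + "e" + "y" + "q" + "m" + "x" + "e"
= "onfueyqmxe"


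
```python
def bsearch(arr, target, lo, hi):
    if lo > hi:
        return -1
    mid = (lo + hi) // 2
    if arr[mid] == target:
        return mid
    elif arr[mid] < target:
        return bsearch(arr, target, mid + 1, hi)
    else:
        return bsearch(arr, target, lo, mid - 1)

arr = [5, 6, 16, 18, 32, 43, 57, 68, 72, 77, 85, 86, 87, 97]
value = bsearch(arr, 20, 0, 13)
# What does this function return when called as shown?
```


bsearch(arr, 20, 0, 13)
lo=0, hi=13, mid=6, arr[mid]=57
57 > 20, search left half
lo=0, hi=5, mid=2, arr[mid]=16
16 < 20, search right half
lo=3, hi=5, mid=4, arr[mid]=32
32 > 20, search left half
lo=3, hi=3, mid=3, arr[mid]=18
18 < 20, search right half
lo > hi, target not found, return -1
= -1


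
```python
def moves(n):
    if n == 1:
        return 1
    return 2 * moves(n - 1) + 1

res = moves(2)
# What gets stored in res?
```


moves(2)
= 2 * moves(1) + 1
Now compute bottom-up:
moves(1) = 1
moves(2) = 2 * 1 + 1 = 3
= 3


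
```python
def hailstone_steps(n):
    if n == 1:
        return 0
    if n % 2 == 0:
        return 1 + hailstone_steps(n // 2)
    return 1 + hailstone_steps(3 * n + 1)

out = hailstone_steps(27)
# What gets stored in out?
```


hailstone_steps(27)
27 is odd -> 3*27+1 = 82 -> hailstone_steps(82)
82 is even -> hailstone_steps(41)
41 is odd -> 3*41+1 = 124 -> hailstone_steps(124)
124 is even -> hailstone_steps(62)
62 is even -> hailstone_steps(31)
31 is odd -> 3*31+1 = 94 -> hailstone_steps(94)
94 is even -> hailstone_steps(47)
47 is odd -> 3*47+1 = 142 -> hailstone_steps(142)
142 is even -> hailstone_steps(71)
71 is odd -> 3*71+1 = 214 -> hailstone_steps(214)
214 is even -> hailstone_steps(107)
107 is odd -> 3*107+1 = 322 -> hailstone_steps(322)
322 is even -> hailstone_steps(161)
161 is odd -> 3*161+1 = 484 -> hailstone_steps(484)
484 is even -> hailstone_steps(242)
242 is even -> hailstone_steps(121)
121 is odd -> 3*121+1 = 364 -> hailstone_steps(364)
364 is even -> hailstone_steps(182)
182 is even -> hailstone_steps(91)
91 is odd -> 3*91+1 = 274 -> hailstone_steps(274)
274 is even -> hailstone_steps(137)
137 is odd -> 3*137+1 = 412 -> hailstone_steps(412)
412 is even -> hailstone_steps(206)
206 is even -> hailstone_steps(103)
103 is odd -> 3*103+1 = 310 -> hailstone_steps(310)
310 is even -> hailstone_steps(155)
155 is odd -> 3*155+1 = 466 -> hailstone_steps(466)
466 is even -> hailstone_steps(233)
233 is odd -> 3*233+1 = 700 -> hailstone_steps(700)
700 is even -> hailstone_steps(350)
350 is even -> hailstone_steps(175)
175 is odd -> 3*175+1 = 526 -> hailstone_steps(526)
526 is even -> hailstone_steps(263)
263 is odd -> 3*263+1 = 790 -> hailstone_steps(790)
790 is even -> hailstone_steps(395)
395 is odd -> 3*395+1 = 1186 -> hailstone_steps(1186)
1186 is even -> hailstone_steps(593)
593 is odd -> 3*593+1 = 1780 -> hailstone_steps(1780)
1780 is even -> hailstone_steps(890)
890 is even -> hailstone_steps(445)
445 is odd -> 3*445+1 = 1336 -> hailstone_steps(1336)
1336 is even -> hailstone_steps(668)
668 is even -> hailstone_steps(334)
334 is even -> hailstone_steps(167)
167 is odd -> 3*167+1 = 502 -> hailstone_steps(502)
502 is even -> hailstone_steps(251)
251 is odd -> 3*251+1 = 754 -> hailstone_steps(754)
754 is even -> hailstone_steps(377)
377 is odd -> 3*377+1 = 1132 -> hailstone_steps(1132)
1132 is even -> hailstone_steps(566)
566 is even -> hailstone_steps(283)
283 is odd -> 3*283+1 = 850 -> hailstone_steps(850)
850 is even -> hailstone_steps(425)
425 is odd -> 3*425+1 = 1276 -> hailstone_steps(1276)
1276 is even -> hailstone_steps(638)
638 is even -> hailstone_steps(319)
319 is odd -> 3*319+1 = 958 -> hailstone_steps(958)
958 is even -> hailstone_steps(479)
479 is odd -> 3*479+1 = 1438 -> hailstone_steps(1438)
1438 is even -> hailstone_steps(719)
719 is odd -> 3*719+1 = 2158 -> hailstone_steps(2158)
2158 is even -> hailstone_steps(1079)
1079 is odd -> 3*1079+1 = 3238 -> hailstone_steps(3238)
3238 is even -> hailstone_steps(1619)
1619 is odd -> 3*1619+1 = 4858 -> hailstone_steps(4858)
4858 is even -> hailstone_steps(2429)
2429 is odd -> 3*2429+1 = 7288 -> hailstone_steps(7288)
7288 is even -> hailstone_steps(3644)
3644 is even -> hailstone_steps(1822)
1822 is even -> hailstone_steps(911)
911 is odd -> 3*911+1 = 2734 -> hailstone_steps(2734)
2734 is even -> hailstone_steps(1367)
1367 is odd -> 3*1367+1 = 4102 -> hailstone_steps(4102)
4102 is even -> hailstone_steps(2051)
2051 is odd -> 3*2051+1 = 6154 -> hailstone_steps(6154)
6154 is even -> hailstone_steps(3077)
3077 is odd -> 3*3077+1 = 9232 -> hailstone_steps(9232)
9232 is even -> hailstone_steps(4616)
4616 is even -> hailstone_steps(2308)
2308 is even -> hailstone_steps(1154)
1154 is even -> hailstone_steps(577)
577 is odd -> 3*577+1 = 1732 -> hailstone_steps(1732)
1732 is even -> hailstone_steps(866)
866 is even -> hailstone_steps(433)
433 is odd -> 3*433+1 = 1300 -> hailstone_steps(1300)
1300 is even -> hailstone_steps(650)
650 is even -> hailstone_steps(325)
325 is odd -> 3*325+1 = 976 -> hailstone_steps(976)
976 is even -> hailstone_steps(488)
488 is even -> hailstone_steps(244)
244 is even -> hailstone_steps(122)
122 is even -> hailstone_steps(61)
61 is odd -> 3*61+1 = 184 -> hailstone_steps(184)
184 is even -> hailstone_steps(92)
92 is even -> hailstone_steps(46)
46 is even -> hailstone_steps(23)
23 is odd -> 3*23+1 = 70 -> hailstone_steps(70)
70 is even -> hailstone_steps(35)
35 is odd -> 3*35+1 = 106 -> hailstone_steps(106)
106 is even -> hailstone_steps(53)
53 is odd -> 3*53+1 = 160 -> hailstone_steps(160)
160 is even -> hailstone_steps(80)
80 is even -> hailstone_steps(40)
40 is even -> hailstone_steps(20)
20 is even -> hailstone_steps(10)
10 is even -> hailstone_steps(5)
5 is odd -> 3*5+1 = 16 -> hailstone_steps(16)
16 is even -> hailstone_steps(8)
8 is even -> hailstone_steps(4)
4 is even -> hailstone_steps(2)
2 is even -> hailstone_steps(1)
Reached 1 after 111 steps
= 111


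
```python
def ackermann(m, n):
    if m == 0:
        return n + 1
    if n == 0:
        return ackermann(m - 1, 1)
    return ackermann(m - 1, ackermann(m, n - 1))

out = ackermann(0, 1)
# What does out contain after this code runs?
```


ackermann(0, 1)
m == 0: return 1 + 1 = 2
= 2


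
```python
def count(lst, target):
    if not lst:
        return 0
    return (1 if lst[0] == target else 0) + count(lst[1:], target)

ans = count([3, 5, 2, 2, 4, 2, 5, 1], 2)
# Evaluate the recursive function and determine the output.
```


count([3, 5, 2, 2, 4, 2, 5, 1], 2)
lst[0]=3 != 2: 0 + count([5, 2, 2, 4, 2, 5, 1], 2)
lst[0]=5 != 2: 0 + count([2, 2, 4, 2, 5, 1], 2)
lst[0]=2 == 2: 1 + count([2, 4, 2, 5, 1], 2)
lst[0]=2 == 2: 1 + count([4, 2, 5, 1], 2)
lst[0]=4 != 2: 0 + count([2, 5, 1], 2)
lst[0]=2 == 2: 1 + count([5, 1], 2)
lst[0]=5 != 2: 0 + count([1], 2)
lst[0]=1 != 2: 0 + count([], 2)
= 3


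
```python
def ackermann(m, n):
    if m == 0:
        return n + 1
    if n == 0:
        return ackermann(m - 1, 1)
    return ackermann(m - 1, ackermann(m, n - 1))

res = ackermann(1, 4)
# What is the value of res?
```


ackermann(1, 4)
= ackermann(0, ackermann(1, 3))
First compute ackermann(1, 3) = 5
= ackermann(0, 5)
= 6


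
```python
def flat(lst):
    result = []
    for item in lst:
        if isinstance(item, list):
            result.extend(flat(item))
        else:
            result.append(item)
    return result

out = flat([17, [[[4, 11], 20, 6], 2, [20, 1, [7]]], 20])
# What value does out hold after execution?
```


flat([17, [[[4, 11], 20, 6], 2, [20, 1, [7]]], 20])
Processing each element:
  17 is not a list -> append 17
  [[[4, 11], 20, 6], 2, [20, 1, [7]]] is a list -> flat recursively -> [4, 11, 20, 6, 2, 20, 1, 7]
  20 is not a list -> append 20
= [17, 4, 11, 20, 6, 2, 20, 1, 7, 20]


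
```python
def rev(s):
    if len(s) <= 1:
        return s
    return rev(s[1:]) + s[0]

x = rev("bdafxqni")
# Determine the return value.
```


rev("bdafxqni")
= rev("dafxqni") + "b"
= rev("afxqni") + "d" + "b"
= rev("fxqni") + "a" + "d" + "b"
= rev("xqni") + "f" + "a" + "d" + "b"
= rev("qni") + "x" + "f" + "a" + "d" + "b"
= rev("ni") + "q" + "x" + "f" + "a" + "d" + "b"
= rev("i") + "n" + "q" + "x" + "f" + "a" + "d" + "b"
= "i" + "n" + "q" + "x" + "f" + "a" + "d" + "b"
= "inqxfadb"


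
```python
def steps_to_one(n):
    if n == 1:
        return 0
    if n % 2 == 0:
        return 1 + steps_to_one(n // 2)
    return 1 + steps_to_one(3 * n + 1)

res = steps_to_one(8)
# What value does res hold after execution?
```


steps_to_one(8)
8 is even -> steps_to_one(4)
4 is even -> steps_to_one(2)
2 is even -> steps_to_one(1)
Reached 1 after 3 steps
= 3


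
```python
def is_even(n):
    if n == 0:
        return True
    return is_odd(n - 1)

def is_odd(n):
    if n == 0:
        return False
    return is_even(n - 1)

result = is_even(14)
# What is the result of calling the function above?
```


is_even(14)
= is_odd(13)
= is_even(12)
= is_odd(11)
= is_even(10)
= is_odd(9)
= is_even(8)
= is_odd(7)
= is_even(6)
= is_odd(5)
= is_even(4)
= is_odd(3)
= is_even(2)
= is_odd(1)
= is_even(0)
n == 0: return True
= True


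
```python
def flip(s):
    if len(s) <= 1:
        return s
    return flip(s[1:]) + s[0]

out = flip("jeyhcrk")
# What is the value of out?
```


flip("jeyhcrk")
= flip("eyhcrk") + "j"
= flip("yhcrk") + "e" + "j"
= flip("hcrk") + "y" + "e" + "j"
= flip("crk") + "h" + "y" + "e" + "j"
= flip("rk") + "c" + "h" + "y" + "e" + "j"
= flip("k") + "r" + "c" + "h" + "y" + "e" + "j"
= "k" + "r" + "c" + "h" + "y" + "e" + "j"
= "krchyej"
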